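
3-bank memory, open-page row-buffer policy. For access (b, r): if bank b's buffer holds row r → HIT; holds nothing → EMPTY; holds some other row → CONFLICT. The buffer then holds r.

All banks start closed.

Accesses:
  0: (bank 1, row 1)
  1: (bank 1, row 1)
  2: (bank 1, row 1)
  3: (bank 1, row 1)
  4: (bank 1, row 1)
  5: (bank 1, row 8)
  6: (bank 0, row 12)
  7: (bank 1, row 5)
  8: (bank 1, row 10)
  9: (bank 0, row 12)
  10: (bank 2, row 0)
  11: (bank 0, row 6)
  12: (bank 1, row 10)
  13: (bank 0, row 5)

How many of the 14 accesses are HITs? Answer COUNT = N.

COUNT = 6

#0 (1,1) E
#1 (1,1) H  (was 1)
#2 (1,1) H  (was 1)
#3 (1,1) H  (was 1)
#4 (1,1) H  (was 1)
#5 (1,8) C  (was 1)
#6 (0,12) E
#7 (1,5) C  (was 8)
#8 (1,10) C  (was 5)
#9 (0,12) H  (was 12)
#10 (2,0) E
#11 (0,6) C  (was 12)
#12 (1,10) H  (was 10)
#13 (0,5) C  (was 6)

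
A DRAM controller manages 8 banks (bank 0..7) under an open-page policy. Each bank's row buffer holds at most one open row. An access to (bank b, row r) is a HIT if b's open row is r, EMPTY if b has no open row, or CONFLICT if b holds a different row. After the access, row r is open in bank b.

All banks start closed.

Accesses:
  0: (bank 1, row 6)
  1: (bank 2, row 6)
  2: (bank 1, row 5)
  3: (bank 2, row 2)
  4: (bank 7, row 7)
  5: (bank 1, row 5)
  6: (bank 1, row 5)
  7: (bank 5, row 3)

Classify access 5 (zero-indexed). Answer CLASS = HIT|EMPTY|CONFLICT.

0: bank 1 row 6 — prev None → EMPTY
1: bank 2 row 6 — prev None → EMPTY
2: bank 1 row 5 — prev 6 → CONFLICT
3: bank 2 row 2 — prev 6 → CONFLICT
4: bank 7 row 7 — prev None → EMPTY
5: bank 1 row 5 — prev 5 → HIT
6: bank 1 row 5 — prev 5 → HIT
7: bank 5 row 3 — prev None → EMPTY

CLASS = HIT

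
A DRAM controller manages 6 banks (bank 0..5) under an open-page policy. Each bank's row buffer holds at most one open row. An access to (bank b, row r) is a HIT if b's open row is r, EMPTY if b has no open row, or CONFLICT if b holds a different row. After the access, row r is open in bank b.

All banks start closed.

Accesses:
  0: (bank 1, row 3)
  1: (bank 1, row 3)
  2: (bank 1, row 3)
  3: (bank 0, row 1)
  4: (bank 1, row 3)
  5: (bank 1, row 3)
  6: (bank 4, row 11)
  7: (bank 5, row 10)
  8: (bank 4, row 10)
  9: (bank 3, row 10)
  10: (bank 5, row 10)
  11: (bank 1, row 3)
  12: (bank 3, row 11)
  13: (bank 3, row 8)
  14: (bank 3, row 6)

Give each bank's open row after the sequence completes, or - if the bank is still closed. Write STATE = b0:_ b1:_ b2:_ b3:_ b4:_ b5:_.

  [0] b1 r3: no row ⇒ E
  [1] b1 r3: had r3 ⇒ H
  [2] b1 r3: had r3 ⇒ H
  [3] b0 r1: no row ⇒ E
  [4] b1 r3: had r3 ⇒ H
  [5] b1 r3: had r3 ⇒ H
  [6] b4 r11: no row ⇒ E
  [7] b5 r10: no row ⇒ E
  [8] b4 r10: had r11 ⇒ C
  [9] b3 r10: no row ⇒ E
  [10] b5 r10: had r10 ⇒ H
  [11] b1 r3: had r3 ⇒ H
  [12] b3 r11: had r10 ⇒ C
  [13] b3 r8: had r11 ⇒ C
  [14] b3 r6: had r8 ⇒ C

STATE = b0:1 b1:3 b2:- b3:6 b4:10 b5:10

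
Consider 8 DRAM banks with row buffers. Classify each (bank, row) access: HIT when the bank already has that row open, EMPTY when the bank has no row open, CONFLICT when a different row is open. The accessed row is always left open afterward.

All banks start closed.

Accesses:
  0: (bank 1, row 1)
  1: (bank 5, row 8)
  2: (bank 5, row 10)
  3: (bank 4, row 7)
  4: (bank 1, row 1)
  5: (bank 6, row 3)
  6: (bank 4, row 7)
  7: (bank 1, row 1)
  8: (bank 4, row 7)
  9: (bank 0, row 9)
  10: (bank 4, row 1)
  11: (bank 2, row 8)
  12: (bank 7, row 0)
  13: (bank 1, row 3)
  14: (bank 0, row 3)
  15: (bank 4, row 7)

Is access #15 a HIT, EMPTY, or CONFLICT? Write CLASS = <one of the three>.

CLASS = CONFLICT

step 0: bank1 None->1 [EMPTY]
step 1: bank5 None->8 [EMPTY]
step 2: bank5 8->10 [CONFLICT]
step 3: bank4 None->7 [EMPTY]
step 4: bank1 1->1 [HIT]
step 5: bank6 None->3 [EMPTY]
step 6: bank4 7->7 [HIT]
step 7: bank1 1->1 [HIT]
step 8: bank4 7->7 [HIT]
step 9: bank0 None->9 [EMPTY]
step 10: bank4 7->1 [CONFLICT]
step 11: bank2 None->8 [EMPTY]
step 12: bank7 None->0 [EMPTY]
step 13: bank1 1->3 [CONFLICT]
step 14: bank0 9->3 [CONFLICT]
step 15: bank4 1->7 [CONFLICT]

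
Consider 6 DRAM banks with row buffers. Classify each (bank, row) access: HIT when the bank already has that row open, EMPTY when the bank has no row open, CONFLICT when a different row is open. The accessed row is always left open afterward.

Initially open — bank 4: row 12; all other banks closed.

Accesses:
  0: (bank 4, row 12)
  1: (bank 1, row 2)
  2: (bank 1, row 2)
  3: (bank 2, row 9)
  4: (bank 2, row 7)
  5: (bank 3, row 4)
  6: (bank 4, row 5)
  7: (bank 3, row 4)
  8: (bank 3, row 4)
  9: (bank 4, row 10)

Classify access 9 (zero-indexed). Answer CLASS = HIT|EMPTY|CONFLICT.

step 0: bank4 12->12 [HIT]
step 1: bank1 None->2 [EMPTY]
step 2: bank1 2->2 [HIT]
step 3: bank2 None->9 [EMPTY]
step 4: bank2 9->7 [CONFLICT]
step 5: bank3 None->4 [EMPTY]
step 6: bank4 12->5 [CONFLICT]
step 7: bank3 4->4 [HIT]
step 8: bank3 4->4 [HIT]
step 9: bank4 5->10 [CONFLICT]

CLASS = CONFLICT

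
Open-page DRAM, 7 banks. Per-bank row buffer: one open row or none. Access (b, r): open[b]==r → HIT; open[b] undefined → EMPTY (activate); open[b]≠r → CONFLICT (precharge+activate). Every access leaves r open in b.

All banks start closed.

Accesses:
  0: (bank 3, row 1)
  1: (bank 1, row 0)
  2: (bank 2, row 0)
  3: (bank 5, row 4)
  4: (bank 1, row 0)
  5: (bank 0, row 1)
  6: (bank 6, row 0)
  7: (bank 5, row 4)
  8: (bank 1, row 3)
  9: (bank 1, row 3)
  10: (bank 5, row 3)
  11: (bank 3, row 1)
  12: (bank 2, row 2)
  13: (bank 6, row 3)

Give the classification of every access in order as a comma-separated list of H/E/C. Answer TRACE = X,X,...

TRACE = E,E,E,E,H,E,E,H,C,H,C,H,C,C

0: bank 3 row 1 — prev None → EMPTY
1: bank 1 row 0 — prev None → EMPTY
2: bank 2 row 0 — prev None → EMPTY
3: bank 5 row 4 — prev None → EMPTY
4: bank 1 row 0 — prev 0 → HIT
5: bank 0 row 1 — prev None → EMPTY
6: bank 6 row 0 — prev None → EMPTY
7: bank 5 row 4 — prev 4 → HIT
8: bank 1 row 3 — prev 0 → CONFLICT
9: bank 1 row 3 — prev 3 → HIT
10: bank 5 row 3 — prev 4 → CONFLICT
11: bank 3 row 1 — prev 1 → HIT
12: bank 2 row 2 — prev 0 → CONFLICT
13: bank 6 row 3 — prev 0 → CONFLICT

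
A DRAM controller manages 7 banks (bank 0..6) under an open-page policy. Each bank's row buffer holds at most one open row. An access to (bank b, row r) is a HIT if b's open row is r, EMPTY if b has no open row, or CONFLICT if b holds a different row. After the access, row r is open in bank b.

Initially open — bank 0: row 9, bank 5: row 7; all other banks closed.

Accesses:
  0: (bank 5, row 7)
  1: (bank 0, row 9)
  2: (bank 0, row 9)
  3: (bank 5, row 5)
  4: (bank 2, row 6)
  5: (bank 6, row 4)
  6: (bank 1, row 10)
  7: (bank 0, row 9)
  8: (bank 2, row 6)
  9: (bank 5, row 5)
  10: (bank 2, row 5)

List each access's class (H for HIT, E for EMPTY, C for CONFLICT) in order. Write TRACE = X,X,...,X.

  [0] b5 r7: had r7 ⇒ H
  [1] b0 r9: had r9 ⇒ H
  [2] b0 r9: had r9 ⇒ H
  [3] b5 r5: had r7 ⇒ C
  [4] b2 r6: no row ⇒ E
  [5] b6 r4: no row ⇒ E
  [6] b1 r10: no row ⇒ E
  [7] b0 r9: had r9 ⇒ H
  [8] b2 r6: had r6 ⇒ H
  [9] b5 r5: had r5 ⇒ H
  [10] b2 r5: had r6 ⇒ C

TRACE = H,H,H,C,E,E,E,H,H,H,C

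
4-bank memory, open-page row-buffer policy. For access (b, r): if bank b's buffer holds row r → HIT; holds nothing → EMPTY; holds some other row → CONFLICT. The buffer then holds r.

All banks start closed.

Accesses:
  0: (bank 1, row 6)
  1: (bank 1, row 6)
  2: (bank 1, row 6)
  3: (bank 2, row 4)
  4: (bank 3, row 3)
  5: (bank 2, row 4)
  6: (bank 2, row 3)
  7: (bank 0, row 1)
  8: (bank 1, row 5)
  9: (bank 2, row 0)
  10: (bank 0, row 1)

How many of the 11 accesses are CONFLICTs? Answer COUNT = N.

COUNT = 3

step 0: bank1 None->6 [EMPTY]
step 1: bank1 6->6 [HIT]
step 2: bank1 6->6 [HIT]
step 3: bank2 None->4 [EMPTY]
step 4: bank3 None->3 [EMPTY]
step 5: bank2 4->4 [HIT]
step 6: bank2 4->3 [CONFLICT]
step 7: bank0 None->1 [EMPTY]
step 8: bank1 6->5 [CONFLICT]
step 9: bank2 3->0 [CONFLICT]
step 10: bank0 1->1 [HIT]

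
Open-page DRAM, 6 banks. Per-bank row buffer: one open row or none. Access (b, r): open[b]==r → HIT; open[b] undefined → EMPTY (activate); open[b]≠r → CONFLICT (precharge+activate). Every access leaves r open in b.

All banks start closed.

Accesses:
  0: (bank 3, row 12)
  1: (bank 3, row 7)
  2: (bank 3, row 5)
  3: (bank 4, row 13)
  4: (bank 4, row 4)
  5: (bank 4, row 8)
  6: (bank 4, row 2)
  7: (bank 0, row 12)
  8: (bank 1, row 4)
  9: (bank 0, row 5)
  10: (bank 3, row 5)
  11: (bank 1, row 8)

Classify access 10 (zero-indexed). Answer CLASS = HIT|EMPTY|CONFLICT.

#0 (3,12) E
#1 (3,7) C  (was 12)
#2 (3,5) C  (was 7)
#3 (4,13) E
#4 (4,4) C  (was 13)
#5 (4,8) C  (was 4)
#6 (4,2) C  (was 8)
#7 (0,12) E
#8 (1,4) E
#9 (0,5) C  (was 12)
#10 (3,5) H  (was 5)
#11 (1,8) C  (was 4)

CLASS = HIT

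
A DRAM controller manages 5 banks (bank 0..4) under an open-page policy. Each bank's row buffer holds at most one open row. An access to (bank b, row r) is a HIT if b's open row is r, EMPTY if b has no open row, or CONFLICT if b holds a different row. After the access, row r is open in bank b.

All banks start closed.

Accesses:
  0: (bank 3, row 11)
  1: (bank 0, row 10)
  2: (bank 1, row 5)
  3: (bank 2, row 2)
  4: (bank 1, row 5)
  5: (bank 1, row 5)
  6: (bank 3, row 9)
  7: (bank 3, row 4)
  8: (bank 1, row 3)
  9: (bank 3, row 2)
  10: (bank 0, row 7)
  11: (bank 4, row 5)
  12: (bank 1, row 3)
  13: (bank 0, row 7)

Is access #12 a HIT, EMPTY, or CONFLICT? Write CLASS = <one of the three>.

step 0: bank3 None->11 [EMPTY]
step 1: bank0 None->10 [EMPTY]
step 2: bank1 None->5 [EMPTY]
step 3: bank2 None->2 [EMPTY]
step 4: bank1 5->5 [HIT]
step 5: bank1 5->5 [HIT]
step 6: bank3 11->9 [CONFLICT]
step 7: bank3 9->4 [CONFLICT]
step 8: bank1 5->3 [CONFLICT]
step 9: bank3 4->2 [CONFLICT]
step 10: bank0 10->7 [CONFLICT]
step 11: bank4 None->5 [EMPTY]
step 12: bank1 3->3 [HIT]
step 13: bank0 7->7 [HIT]

CLASS = HIT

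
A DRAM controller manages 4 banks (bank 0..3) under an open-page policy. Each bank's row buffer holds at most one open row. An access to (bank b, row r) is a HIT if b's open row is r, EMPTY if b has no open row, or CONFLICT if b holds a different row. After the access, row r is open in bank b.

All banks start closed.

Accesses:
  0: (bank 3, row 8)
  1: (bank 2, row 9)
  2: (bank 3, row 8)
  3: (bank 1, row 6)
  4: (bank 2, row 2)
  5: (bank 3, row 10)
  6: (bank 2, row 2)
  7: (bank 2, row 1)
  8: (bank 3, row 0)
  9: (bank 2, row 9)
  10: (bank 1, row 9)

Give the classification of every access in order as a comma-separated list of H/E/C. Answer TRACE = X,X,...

  [0] b3 r8: no row ⇒ E
  [1] b2 r9: no row ⇒ E
  [2] b3 r8: had r8 ⇒ H
  [3] b1 r6: no row ⇒ E
  [4] b2 r2: had r9 ⇒ C
  [5] b3 r10: had r8 ⇒ C
  [6] b2 r2: had r2 ⇒ H
  [7] b2 r1: had r2 ⇒ C
  [8] b3 r0: had r10 ⇒ C
  [9] b2 r9: had r1 ⇒ C
  [10] b1 r9: had r6 ⇒ C

TRACE = E,E,H,E,C,C,H,C,C,C,C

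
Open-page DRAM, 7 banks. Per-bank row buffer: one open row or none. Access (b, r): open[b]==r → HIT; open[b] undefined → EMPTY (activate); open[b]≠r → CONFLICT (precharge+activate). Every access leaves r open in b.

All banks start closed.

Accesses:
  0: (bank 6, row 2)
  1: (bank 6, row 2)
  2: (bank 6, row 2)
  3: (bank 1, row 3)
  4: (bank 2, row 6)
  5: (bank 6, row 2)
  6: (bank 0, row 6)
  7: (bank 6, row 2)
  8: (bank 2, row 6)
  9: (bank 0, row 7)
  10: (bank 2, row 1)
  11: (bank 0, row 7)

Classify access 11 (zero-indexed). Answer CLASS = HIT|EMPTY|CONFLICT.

CLASS = HIT

0: bank 6 row 2 — prev None → EMPTY
1: bank 6 row 2 — prev 2 → HIT
2: bank 6 row 2 — prev 2 → HIT
3: bank 1 row 3 — prev None → EMPTY
4: bank 2 row 6 — prev None → EMPTY
5: bank 6 row 2 — prev 2 → HIT
6: bank 0 row 6 — prev None → EMPTY
7: bank 6 row 2 — prev 2 → HIT
8: bank 2 row 6 — prev 6 → HIT
9: bank 0 row 7 — prev 6 → CONFLICT
10: bank 2 row 1 — prev 6 → CONFLICT
11: bank 0 row 7 — prev 7 → HIT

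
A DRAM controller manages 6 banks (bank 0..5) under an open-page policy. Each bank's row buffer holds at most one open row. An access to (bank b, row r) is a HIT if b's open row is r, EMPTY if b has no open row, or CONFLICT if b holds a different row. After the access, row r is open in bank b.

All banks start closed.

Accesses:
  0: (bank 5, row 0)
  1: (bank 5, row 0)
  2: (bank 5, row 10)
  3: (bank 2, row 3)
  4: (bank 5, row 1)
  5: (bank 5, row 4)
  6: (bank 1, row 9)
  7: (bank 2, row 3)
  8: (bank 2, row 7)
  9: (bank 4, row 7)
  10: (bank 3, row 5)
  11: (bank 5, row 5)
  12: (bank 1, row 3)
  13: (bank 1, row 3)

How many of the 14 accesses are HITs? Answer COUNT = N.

step 0: bank5 None->0 [EMPTY]
step 1: bank5 0->0 [HIT]
step 2: bank5 0->10 [CONFLICT]
step 3: bank2 None->3 [EMPTY]
step 4: bank5 10->1 [CONFLICT]
step 5: bank5 1->4 [CONFLICT]
step 6: bank1 None->9 [EMPTY]
step 7: bank2 3->3 [HIT]
step 8: bank2 3->7 [CONFLICT]
step 9: bank4 None->7 [EMPTY]
step 10: bank3 None->5 [EMPTY]
step 11: bank5 4->5 [CONFLICT]
step 12: bank1 9->3 [CONFLICT]
step 13: bank1 3->3 [HIT]

COUNT = 3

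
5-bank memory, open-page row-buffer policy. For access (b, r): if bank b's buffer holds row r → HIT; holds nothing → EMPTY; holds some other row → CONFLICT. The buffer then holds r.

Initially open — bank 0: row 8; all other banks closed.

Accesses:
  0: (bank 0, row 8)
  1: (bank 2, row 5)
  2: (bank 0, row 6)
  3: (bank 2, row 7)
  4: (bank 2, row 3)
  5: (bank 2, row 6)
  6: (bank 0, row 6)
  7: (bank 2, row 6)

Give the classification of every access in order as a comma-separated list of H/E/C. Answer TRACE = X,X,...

step 0: bank0 8->8 [HIT]
step 1: bank2 None->5 [EMPTY]
step 2: bank0 8->6 [CONFLICT]
step 3: bank2 5->7 [CONFLICT]
step 4: bank2 7->3 [CONFLICT]
step 5: bank2 3->6 [CONFLICT]
step 6: bank0 6->6 [HIT]
step 7: bank2 6->6 [HIT]

TRACE = H,E,C,C,C,C,H,H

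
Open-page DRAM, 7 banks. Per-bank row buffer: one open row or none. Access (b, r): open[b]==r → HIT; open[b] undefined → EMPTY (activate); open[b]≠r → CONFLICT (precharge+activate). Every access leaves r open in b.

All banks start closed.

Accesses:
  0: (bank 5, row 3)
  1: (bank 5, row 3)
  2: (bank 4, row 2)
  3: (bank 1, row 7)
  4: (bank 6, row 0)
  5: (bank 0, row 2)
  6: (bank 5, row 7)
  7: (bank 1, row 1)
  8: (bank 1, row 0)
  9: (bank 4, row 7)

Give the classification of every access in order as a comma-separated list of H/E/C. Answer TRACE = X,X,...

TRACE = E,H,E,E,E,E,C,C,C,C

#0 (5,3) E
#1 (5,3) H  (was 3)
#2 (4,2) E
#3 (1,7) E
#4 (6,0) E
#5 (0,2) E
#6 (5,7) C  (was 3)
#7 (1,1) C  (was 7)
#8 (1,0) C  (was 1)
#9 (4,7) C  (was 2)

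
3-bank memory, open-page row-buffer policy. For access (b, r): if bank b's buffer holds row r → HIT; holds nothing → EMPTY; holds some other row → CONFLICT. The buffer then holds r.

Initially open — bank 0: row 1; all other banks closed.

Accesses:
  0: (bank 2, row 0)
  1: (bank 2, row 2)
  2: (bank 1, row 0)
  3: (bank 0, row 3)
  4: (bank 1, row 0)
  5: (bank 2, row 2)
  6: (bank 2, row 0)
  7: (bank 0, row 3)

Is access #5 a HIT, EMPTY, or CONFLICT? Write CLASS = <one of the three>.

#0 (2,0) E
#1 (2,2) C  (was 0)
#2 (1,0) E
#3 (0,3) C  (was 1)
#4 (1,0) H  (was 0)
#5 (2,2) H  (was 2)
#6 (2,0) C  (was 2)
#7 (0,3) H  (was 3)

CLASS = HIT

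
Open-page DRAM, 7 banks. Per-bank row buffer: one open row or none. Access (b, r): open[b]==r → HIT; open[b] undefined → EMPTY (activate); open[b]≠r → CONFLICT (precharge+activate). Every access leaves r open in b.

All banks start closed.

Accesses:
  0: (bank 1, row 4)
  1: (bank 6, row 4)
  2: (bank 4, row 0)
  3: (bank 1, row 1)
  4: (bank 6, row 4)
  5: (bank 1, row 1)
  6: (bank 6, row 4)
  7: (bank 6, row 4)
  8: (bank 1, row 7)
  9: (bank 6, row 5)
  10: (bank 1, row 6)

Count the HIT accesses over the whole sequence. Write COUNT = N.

0: bank 1 row 4 — prev None → EMPTY
1: bank 6 row 4 — prev None → EMPTY
2: bank 4 row 0 — prev None → EMPTY
3: bank 1 row 1 — prev 4 → CONFLICT
4: bank 6 row 4 — prev 4 → HIT
5: bank 1 row 1 — prev 1 → HIT
6: bank 6 row 4 — prev 4 → HIT
7: bank 6 row 4 — prev 4 → HIT
8: bank 1 row 7 — prev 1 → CONFLICT
9: bank 6 row 5 — prev 4 → CONFLICT
10: bank 1 row 6 — prev 7 → CONFLICT

COUNT = 4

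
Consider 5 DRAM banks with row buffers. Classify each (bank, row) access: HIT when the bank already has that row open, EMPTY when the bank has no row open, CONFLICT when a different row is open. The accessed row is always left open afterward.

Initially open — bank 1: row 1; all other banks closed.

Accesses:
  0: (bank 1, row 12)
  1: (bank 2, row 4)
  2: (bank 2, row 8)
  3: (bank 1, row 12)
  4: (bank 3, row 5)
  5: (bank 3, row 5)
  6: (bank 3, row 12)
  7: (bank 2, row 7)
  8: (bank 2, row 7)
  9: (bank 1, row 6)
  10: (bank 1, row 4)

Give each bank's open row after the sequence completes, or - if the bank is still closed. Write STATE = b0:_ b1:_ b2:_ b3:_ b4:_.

#0 (1,12) C  (was 1)
#1 (2,4) E
#2 (2,8) C  (was 4)
#3 (1,12) H  (was 12)
#4 (3,5) E
#5 (3,5) H  (was 5)
#6 (3,12) C  (was 5)
#7 (2,7) C  (was 8)
#8 (2,7) H  (was 7)
#9 (1,6) C  (was 12)
#10 (1,4) C  (was 6)

STATE = b0:- b1:4 b2:7 b3:12 b4:-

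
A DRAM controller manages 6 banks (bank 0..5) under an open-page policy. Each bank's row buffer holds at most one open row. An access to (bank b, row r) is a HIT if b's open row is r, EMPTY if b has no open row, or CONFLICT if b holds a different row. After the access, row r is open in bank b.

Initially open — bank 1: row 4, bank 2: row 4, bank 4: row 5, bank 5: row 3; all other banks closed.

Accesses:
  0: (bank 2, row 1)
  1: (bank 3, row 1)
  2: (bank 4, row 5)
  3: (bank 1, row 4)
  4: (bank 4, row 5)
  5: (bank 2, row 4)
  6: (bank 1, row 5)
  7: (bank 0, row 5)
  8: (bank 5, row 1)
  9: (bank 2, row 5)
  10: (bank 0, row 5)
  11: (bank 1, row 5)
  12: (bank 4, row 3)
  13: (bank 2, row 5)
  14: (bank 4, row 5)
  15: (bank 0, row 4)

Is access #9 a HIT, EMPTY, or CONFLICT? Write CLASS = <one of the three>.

0: bank 2 row 1 — prev 4 → CONFLICT
1: bank 3 row 1 — prev None → EMPTY
2: bank 4 row 5 — prev 5 → HIT
3: bank 1 row 4 — prev 4 → HIT
4: bank 4 row 5 — prev 5 → HIT
5: bank 2 row 4 — prev 1 → CONFLICT
6: bank 1 row 5 — prev 4 → CONFLICT
7: bank 0 row 5 — prev None → EMPTY
8: bank 5 row 1 — prev 3 → CONFLICT
9: bank 2 row 5 — prev 4 → CONFLICT
10: bank 0 row 5 — prev 5 → HIT
11: bank 1 row 5 — prev 5 → HIT
12: bank 4 row 3 — prev 5 → CONFLICT
13: bank 2 row 5 — prev 5 → HIT
14: bank 4 row 5 — prev 3 → CONFLICT
15: bank 0 row 4 — prev 5 → CONFLICT

CLASS = CONFLICT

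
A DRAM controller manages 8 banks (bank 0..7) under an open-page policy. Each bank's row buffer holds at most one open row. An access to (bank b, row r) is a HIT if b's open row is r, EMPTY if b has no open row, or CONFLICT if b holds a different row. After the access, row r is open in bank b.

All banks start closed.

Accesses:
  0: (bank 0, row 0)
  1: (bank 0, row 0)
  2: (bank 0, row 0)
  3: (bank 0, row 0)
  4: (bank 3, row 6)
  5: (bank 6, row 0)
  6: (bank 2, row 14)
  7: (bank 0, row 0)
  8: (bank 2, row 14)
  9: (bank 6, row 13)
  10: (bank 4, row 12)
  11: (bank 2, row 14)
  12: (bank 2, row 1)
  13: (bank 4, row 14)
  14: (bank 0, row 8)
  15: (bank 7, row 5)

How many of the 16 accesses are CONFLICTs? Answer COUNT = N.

step 0: bank0 None->0 [EMPTY]
step 1: bank0 0->0 [HIT]
step 2: bank0 0->0 [HIT]
step 3: bank0 0->0 [HIT]
step 4: bank3 None->6 [EMPTY]
step 5: bank6 None->0 [EMPTY]
step 6: bank2 None->14 [EMPTY]
step 7: bank0 0->0 [HIT]
step 8: bank2 14->14 [HIT]
step 9: bank6 0->13 [CONFLICT]
step 10: bank4 None->12 [EMPTY]
step 11: bank2 14->14 [HIT]
step 12: bank2 14->1 [CONFLICT]
step 13: bank4 12->14 [CONFLICT]
step 14: bank0 0->8 [CONFLICT]
step 15: bank7 None->5 [EMPTY]

COUNT = 4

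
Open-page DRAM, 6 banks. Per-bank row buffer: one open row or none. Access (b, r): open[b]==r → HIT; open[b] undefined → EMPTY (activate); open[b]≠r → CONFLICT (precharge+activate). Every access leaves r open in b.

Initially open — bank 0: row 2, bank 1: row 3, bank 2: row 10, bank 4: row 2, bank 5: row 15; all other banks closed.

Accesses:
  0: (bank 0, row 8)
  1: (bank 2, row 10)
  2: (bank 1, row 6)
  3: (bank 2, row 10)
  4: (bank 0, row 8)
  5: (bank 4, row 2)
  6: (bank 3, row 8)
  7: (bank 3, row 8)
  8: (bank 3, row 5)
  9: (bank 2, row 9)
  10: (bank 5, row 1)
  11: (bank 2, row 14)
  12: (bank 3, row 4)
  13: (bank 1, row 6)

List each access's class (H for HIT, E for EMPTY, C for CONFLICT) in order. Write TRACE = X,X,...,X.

  [0] b0 r8: had r2 ⇒ C
  [1] b2 r10: had r10 ⇒ H
  [2] b1 r6: had r3 ⇒ C
  [3] b2 r10: had r10 ⇒ H
  [4] b0 r8: had r8 ⇒ H
  [5] b4 r2: had r2 ⇒ H
  [6] b3 r8: no row ⇒ E
  [7] b3 r8: had r8 ⇒ H
  [8] b3 r5: had r8 ⇒ C
  [9] b2 r9: had r10 ⇒ C
  [10] b5 r1: had r15 ⇒ C
  [11] b2 r14: had r9 ⇒ C
  [12] b3 r4: had r5 ⇒ C
  [13] b1 r6: had r6 ⇒ H

TRACE = C,H,C,H,H,H,E,H,C,C,C,C,C,H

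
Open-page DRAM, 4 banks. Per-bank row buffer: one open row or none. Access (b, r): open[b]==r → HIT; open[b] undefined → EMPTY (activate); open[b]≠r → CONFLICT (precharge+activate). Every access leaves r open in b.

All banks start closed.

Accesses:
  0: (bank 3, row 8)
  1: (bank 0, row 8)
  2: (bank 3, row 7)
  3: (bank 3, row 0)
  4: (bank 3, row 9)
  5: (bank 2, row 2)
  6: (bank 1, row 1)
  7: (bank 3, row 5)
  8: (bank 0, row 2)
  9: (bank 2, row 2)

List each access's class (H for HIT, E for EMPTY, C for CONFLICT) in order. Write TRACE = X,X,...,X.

step 0: bank3 None->8 [EMPTY]
step 1: bank0 None->8 [EMPTY]
step 2: bank3 8->7 [CONFLICT]
step 3: bank3 7->0 [CONFLICT]
step 4: bank3 0->9 [CONFLICT]
step 5: bank2 None->2 [EMPTY]
step 6: bank1 None->1 [EMPTY]
step 7: bank3 9->5 [CONFLICT]
step 8: bank0 8->2 [CONFLICT]
step 9: bank2 2->2 [HIT]

TRACE = E,E,C,C,C,E,E,C,C,H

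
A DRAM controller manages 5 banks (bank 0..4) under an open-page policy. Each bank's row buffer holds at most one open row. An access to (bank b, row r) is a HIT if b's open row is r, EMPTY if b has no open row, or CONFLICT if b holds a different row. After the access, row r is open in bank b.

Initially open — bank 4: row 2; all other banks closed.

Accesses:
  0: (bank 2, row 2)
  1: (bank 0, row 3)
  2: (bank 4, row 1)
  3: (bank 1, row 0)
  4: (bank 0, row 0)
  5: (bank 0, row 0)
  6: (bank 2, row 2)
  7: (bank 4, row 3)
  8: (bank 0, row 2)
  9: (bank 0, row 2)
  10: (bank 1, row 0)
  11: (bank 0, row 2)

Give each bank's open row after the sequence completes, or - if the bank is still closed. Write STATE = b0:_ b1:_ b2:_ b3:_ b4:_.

step 0: bank2 None->2 [EMPTY]
step 1: bank0 None->3 [EMPTY]
step 2: bank4 2->1 [CONFLICT]
step 3: bank1 None->0 [EMPTY]
step 4: bank0 3->0 [CONFLICT]
step 5: bank0 0->0 [HIT]
step 6: bank2 2->2 [HIT]
step 7: bank4 1->3 [CONFLICT]
step 8: bank0 0->2 [CONFLICT]
step 9: bank0 2->2 [HIT]
step 10: bank1 0->0 [HIT]
step 11: bank0 2->2 [HIT]

STATE = b0:2 b1:0 b2:2 b3:- b4:3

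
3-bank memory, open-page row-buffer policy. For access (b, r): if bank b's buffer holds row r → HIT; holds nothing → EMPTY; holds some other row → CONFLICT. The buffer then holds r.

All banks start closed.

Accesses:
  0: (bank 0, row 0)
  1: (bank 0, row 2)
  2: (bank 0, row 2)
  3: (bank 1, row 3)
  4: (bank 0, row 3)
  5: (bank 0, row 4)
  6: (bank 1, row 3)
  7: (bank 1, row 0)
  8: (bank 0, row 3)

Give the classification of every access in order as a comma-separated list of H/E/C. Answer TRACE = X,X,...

TRACE = E,C,H,E,C,C,H,C,C

#0 (0,0) E
#1 (0,2) C  (was 0)
#2 (0,2) H  (was 2)
#3 (1,3) E
#4 (0,3) C  (was 2)
#5 (0,4) C  (was 3)
#6 (1,3) H  (was 3)
#7 (1,0) C  (was 3)
#8 (0,3) C  (was 4)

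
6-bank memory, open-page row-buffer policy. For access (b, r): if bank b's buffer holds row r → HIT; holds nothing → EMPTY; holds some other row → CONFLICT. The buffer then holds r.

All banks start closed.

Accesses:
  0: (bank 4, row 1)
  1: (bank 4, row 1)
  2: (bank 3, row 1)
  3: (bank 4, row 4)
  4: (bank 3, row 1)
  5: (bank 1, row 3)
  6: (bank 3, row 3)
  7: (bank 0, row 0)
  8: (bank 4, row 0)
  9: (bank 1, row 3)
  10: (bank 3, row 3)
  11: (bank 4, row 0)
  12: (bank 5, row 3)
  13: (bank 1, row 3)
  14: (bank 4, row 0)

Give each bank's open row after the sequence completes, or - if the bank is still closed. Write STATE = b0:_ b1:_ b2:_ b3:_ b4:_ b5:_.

STATE = b0:0 b1:3 b2:- b3:3 b4:0 b5:3

step 0: bank4 None->1 [EMPTY]
step 1: bank4 1->1 [HIT]
step 2: bank3 None->1 [EMPTY]
step 3: bank4 1->4 [CONFLICT]
step 4: bank3 1->1 [HIT]
step 5: bank1 None->3 [EMPTY]
step 6: bank3 1->3 [CONFLICT]
step 7: bank0 None->0 [EMPTY]
step 8: bank4 4->0 [CONFLICT]
step 9: bank1 3->3 [HIT]
step 10: bank3 3->3 [HIT]
step 11: bank4 0->0 [HIT]
step 12: bank5 None->3 [EMPTY]
step 13: bank1 3->3 [HIT]
step 14: bank4 0->0 [HIT]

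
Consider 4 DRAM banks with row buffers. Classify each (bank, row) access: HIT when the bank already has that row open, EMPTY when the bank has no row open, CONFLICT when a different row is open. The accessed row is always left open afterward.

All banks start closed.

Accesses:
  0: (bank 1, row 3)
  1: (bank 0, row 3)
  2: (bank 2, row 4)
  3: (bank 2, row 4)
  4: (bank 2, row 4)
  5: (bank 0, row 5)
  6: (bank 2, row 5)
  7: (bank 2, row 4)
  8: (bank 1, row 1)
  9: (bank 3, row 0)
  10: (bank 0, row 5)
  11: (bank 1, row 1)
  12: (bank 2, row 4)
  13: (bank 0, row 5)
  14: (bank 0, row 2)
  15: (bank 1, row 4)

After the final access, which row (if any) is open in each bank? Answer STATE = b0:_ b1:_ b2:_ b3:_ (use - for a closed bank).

STATE = b0:2 b1:4 b2:4 b3:0

step 0: bank1 None->3 [EMPTY]
step 1: bank0 None->3 [EMPTY]
step 2: bank2 None->4 [EMPTY]
step 3: bank2 4->4 [HIT]
step 4: bank2 4->4 [HIT]
step 5: bank0 3->5 [CONFLICT]
step 6: bank2 4->5 [CONFLICT]
step 7: bank2 5->4 [CONFLICT]
step 8: bank1 3->1 [CONFLICT]
step 9: bank3 None->0 [EMPTY]
step 10: bank0 5->5 [HIT]
step 11: bank1 1->1 [HIT]
step 12: bank2 4->4 [HIT]
step 13: bank0 5->5 [HIT]
step 14: bank0 5->2 [CONFLICT]
step 15: bank1 1->4 [CONFLICT]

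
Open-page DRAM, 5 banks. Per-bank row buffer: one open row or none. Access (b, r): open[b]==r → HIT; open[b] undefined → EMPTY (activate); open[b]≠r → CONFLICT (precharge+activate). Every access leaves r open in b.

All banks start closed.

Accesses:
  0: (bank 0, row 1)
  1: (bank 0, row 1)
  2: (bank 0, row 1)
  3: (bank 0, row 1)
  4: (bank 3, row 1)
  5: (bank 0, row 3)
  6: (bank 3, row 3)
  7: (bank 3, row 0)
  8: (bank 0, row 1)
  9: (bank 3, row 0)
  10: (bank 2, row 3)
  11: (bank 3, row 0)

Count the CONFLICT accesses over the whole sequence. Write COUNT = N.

COUNT = 4

0: bank 0 row 1 — prev None → EMPTY
1: bank 0 row 1 — prev 1 → HIT
2: bank 0 row 1 — prev 1 → HIT
3: bank 0 row 1 — prev 1 → HIT
4: bank 3 row 1 — prev None → EMPTY
5: bank 0 row 3 — prev 1 → CONFLICT
6: bank 3 row 3 — prev 1 → CONFLICT
7: bank 3 row 0 — prev 3 → CONFLICT
8: bank 0 row 1 — prev 3 → CONFLICT
9: bank 3 row 0 — prev 0 → HIT
10: bank 2 row 3 — prev None → EMPTY
11: bank 3 row 0 — prev 0 → HIT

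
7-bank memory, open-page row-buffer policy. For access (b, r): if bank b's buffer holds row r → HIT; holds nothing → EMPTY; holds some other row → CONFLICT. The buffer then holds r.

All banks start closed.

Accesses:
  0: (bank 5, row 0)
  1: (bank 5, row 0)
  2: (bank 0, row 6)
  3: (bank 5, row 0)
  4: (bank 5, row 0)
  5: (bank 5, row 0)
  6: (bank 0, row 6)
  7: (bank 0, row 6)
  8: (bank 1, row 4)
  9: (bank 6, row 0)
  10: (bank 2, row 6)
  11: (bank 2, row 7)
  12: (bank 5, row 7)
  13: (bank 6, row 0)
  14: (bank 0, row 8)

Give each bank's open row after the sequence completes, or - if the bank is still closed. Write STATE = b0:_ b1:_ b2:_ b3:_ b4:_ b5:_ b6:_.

STATE = b0:8 b1:4 b2:7 b3:- b4:- b5:7 b6:0

0: bank 5 row 0 — prev None → EMPTY
1: bank 5 row 0 — prev 0 → HIT
2: bank 0 row 6 — prev None → EMPTY
3: bank 5 row 0 — prev 0 → HIT
4: bank 5 row 0 — prev 0 → HIT
5: bank 5 row 0 — prev 0 → HIT
6: bank 0 row 6 — prev 6 → HIT
7: bank 0 row 6 — prev 6 → HIT
8: bank 1 row 4 — prev None → EMPTY
9: bank 6 row 0 — prev None → EMPTY
10: bank 2 row 6 — prev None → EMPTY
11: bank 2 row 7 — prev 6 → CONFLICT
12: bank 5 row 7 — prev 0 → CONFLICT
13: bank 6 row 0 — prev 0 → HIT
14: bank 0 row 8 — prev 6 → CONFLICT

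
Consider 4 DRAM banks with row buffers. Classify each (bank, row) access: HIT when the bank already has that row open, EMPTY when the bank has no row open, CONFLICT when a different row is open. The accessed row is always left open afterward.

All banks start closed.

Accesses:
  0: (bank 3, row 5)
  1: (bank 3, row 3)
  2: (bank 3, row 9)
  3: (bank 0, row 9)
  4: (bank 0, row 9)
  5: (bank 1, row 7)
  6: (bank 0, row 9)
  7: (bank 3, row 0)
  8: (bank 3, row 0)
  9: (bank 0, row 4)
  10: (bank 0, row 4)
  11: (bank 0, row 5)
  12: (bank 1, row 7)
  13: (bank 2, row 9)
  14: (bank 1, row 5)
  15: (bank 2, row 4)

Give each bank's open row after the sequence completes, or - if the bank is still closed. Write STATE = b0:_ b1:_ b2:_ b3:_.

STATE = b0:5 b1:5 b2:4 b3:0

  [0] b3 r5: no row ⇒ E
  [1] b3 r3: had r5 ⇒ C
  [2] b3 r9: had r3 ⇒ C
  [3] b0 r9: no row ⇒ E
  [4] b0 r9: had r9 ⇒ H
  [5] b1 r7: no row ⇒ E
  [6] b0 r9: had r9 ⇒ H
  [7] b3 r0: had r9 ⇒ C
  [8] b3 r0: had r0 ⇒ H
  [9] b0 r4: had r9 ⇒ C
  [10] b0 r4: had r4 ⇒ H
  [11] b0 r5: had r4 ⇒ C
  [12] b1 r7: had r7 ⇒ H
  [13] b2 r9: no row ⇒ E
  [14] b1 r5: had r7 ⇒ C
  [15] b2 r4: had r9 ⇒ C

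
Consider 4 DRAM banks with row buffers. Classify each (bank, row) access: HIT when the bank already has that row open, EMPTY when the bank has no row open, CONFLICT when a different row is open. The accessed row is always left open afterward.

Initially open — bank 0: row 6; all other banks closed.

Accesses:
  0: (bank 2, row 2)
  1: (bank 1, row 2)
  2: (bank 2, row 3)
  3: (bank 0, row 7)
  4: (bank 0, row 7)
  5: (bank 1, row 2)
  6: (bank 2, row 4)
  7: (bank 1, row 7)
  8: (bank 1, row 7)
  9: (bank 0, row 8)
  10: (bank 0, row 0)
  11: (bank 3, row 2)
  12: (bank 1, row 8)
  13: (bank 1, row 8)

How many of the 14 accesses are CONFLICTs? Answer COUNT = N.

step 0: bank2 None->2 [EMPTY]
step 1: bank1 None->2 [EMPTY]
step 2: bank2 2->3 [CONFLICT]
step 3: bank0 6->7 [CONFLICT]
step 4: bank0 7->7 [HIT]
step 5: bank1 2->2 [HIT]
step 6: bank2 3->4 [CONFLICT]
step 7: bank1 2->7 [CONFLICT]
step 8: bank1 7->7 [HIT]
step 9: bank0 7->8 [CONFLICT]
step 10: bank0 8->0 [CONFLICT]
step 11: bank3 None->2 [EMPTY]
step 12: bank1 7->8 [CONFLICT]
step 13: bank1 8->8 [HIT]

COUNT = 7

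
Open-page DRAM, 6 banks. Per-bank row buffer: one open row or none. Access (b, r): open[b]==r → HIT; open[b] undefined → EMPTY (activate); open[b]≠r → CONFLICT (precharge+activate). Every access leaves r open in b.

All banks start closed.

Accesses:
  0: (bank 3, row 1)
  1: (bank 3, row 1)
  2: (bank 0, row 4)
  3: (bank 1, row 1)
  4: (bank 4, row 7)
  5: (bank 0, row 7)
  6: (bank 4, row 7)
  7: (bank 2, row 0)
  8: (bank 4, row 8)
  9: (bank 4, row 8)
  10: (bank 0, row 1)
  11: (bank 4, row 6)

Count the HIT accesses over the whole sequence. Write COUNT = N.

COUNT = 3

#0 (3,1) E
#1 (3,1) H  (was 1)
#2 (0,4) E
#3 (1,1) E
#4 (4,7) E
#5 (0,7) C  (was 4)
#6 (4,7) H  (was 7)
#7 (2,0) E
#8 (4,8) C  (was 7)
#9 (4,8) H  (was 8)
#10 (0,1) C  (was 7)
#11 (4,6) C  (was 8)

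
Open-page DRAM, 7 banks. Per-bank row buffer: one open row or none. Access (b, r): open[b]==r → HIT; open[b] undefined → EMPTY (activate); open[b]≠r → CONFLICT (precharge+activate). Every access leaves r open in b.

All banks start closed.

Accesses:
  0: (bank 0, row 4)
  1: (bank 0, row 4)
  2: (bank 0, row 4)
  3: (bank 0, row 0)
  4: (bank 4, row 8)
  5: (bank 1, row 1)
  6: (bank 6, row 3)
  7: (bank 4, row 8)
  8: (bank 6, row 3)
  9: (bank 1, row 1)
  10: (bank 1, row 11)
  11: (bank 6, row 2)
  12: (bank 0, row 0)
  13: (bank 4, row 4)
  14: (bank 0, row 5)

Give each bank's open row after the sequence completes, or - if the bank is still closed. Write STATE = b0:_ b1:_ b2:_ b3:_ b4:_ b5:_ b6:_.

STATE = b0:5 b1:11 b2:- b3:- b4:4 b5:- b6:2

  [0] b0 r4: no row ⇒ E
  [1] b0 r4: had r4 ⇒ H
  [2] b0 r4: had r4 ⇒ H
  [3] b0 r0: had r4 ⇒ C
  [4] b4 r8: no row ⇒ E
  [5] b1 r1: no row ⇒ E
  [6] b6 r3: no row ⇒ E
  [7] b4 r8: had r8 ⇒ H
  [8] b6 r3: had r3 ⇒ H
  [9] b1 r1: had r1 ⇒ H
  [10] b1 r11: had r1 ⇒ C
  [11] b6 r2: had r3 ⇒ C
  [12] b0 r0: had r0 ⇒ H
  [13] b4 r4: had r8 ⇒ C
  [14] b0 r5: had r0 ⇒ C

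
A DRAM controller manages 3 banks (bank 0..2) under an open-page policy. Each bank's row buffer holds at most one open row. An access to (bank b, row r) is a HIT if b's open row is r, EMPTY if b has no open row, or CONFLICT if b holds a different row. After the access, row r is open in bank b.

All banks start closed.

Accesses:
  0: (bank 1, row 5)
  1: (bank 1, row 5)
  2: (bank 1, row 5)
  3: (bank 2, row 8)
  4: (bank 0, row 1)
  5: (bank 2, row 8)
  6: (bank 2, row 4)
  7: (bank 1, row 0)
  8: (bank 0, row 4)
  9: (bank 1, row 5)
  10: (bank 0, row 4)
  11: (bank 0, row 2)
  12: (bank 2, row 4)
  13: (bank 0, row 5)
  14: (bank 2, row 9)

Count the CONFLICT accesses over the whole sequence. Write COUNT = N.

COUNT = 7

  [0] b1 r5: no row ⇒ E
  [1] b1 r5: had r5 ⇒ H
  [2] b1 r5: had r5 ⇒ H
  [3] b2 r8: no row ⇒ E
  [4] b0 r1: no row ⇒ E
  [5] b2 r8: had r8 ⇒ H
  [6] b2 r4: had r8 ⇒ C
  [7] b1 r0: had r5 ⇒ C
  [8] b0 r4: had r1 ⇒ C
  [9] b1 r5: had r0 ⇒ C
  [10] b0 r4: had r4 ⇒ H
  [11] b0 r2: had r4 ⇒ C
  [12] b2 r4: had r4 ⇒ H
  [13] b0 r5: had r2 ⇒ C
  [14] b2 r9: had r4 ⇒ C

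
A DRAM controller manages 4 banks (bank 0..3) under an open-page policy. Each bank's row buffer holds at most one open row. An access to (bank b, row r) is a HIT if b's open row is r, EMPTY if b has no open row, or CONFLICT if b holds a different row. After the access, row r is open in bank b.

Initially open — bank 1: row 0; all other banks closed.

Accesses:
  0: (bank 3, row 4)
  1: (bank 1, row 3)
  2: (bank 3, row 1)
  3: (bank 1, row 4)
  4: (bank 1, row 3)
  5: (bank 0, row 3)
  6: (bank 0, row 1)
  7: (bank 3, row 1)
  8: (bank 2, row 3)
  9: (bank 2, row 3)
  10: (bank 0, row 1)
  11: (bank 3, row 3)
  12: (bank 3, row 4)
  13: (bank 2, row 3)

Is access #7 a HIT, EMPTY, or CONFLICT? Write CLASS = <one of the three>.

CLASS = HIT

step 0: bank3 None->4 [EMPTY]
step 1: bank1 0->3 [CONFLICT]
step 2: bank3 4->1 [CONFLICT]
step 3: bank1 3->4 [CONFLICT]
step 4: bank1 4->3 [CONFLICT]
step 5: bank0 None->3 [EMPTY]
step 6: bank0 3->1 [CONFLICT]
step 7: bank3 1->1 [HIT]
step 8: bank2 None->3 [EMPTY]
step 9: bank2 3->3 [HIT]
step 10: bank0 1->1 [HIT]
step 11: bank3 1->3 [CONFLICT]
step 12: bank3 3->4 [CONFLICT]
step 13: bank2 3->3 [HIT]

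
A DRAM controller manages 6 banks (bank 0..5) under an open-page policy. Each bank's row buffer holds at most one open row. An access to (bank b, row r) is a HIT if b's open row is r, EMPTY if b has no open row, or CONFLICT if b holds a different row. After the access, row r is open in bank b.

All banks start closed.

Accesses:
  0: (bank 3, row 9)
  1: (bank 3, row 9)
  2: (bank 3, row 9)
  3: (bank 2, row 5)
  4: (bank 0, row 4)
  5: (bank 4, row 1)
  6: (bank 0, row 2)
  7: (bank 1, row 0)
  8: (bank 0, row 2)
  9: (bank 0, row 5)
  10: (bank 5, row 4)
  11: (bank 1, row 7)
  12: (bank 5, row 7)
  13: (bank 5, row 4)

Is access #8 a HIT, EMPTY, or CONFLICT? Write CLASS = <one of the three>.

CLASS = HIT

#0 (3,9) E
#1 (3,9) H  (was 9)
#2 (3,9) H  (was 9)
#3 (2,5) E
#4 (0,4) E
#5 (4,1) E
#6 (0,2) C  (was 4)
#7 (1,0) E
#8 (0,2) H  (was 2)
#9 (0,5) C  (was 2)
#10 (5,4) E
#11 (1,7) C  (was 0)
#12 (5,7) C  (was 4)
#13 (5,4) C  (was 7)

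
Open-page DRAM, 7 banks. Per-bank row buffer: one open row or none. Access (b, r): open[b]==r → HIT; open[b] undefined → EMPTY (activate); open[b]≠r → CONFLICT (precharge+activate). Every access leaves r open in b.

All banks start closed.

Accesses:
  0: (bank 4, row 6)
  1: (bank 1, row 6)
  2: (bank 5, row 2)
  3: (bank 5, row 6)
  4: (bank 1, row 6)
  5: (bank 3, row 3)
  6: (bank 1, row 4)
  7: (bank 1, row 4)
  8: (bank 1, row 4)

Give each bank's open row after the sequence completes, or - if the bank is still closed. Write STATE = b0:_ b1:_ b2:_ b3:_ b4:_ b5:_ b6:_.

#0 (4,6) E
#1 (1,6) E
#2 (5,2) E
#3 (5,6) C  (was 2)
#4 (1,6) H  (was 6)
#5 (3,3) E
#6 (1,4) C  (was 6)
#7 (1,4) H  (was 4)
#8 (1,4) H  (was 4)

STATE = b0:- b1:4 b2:- b3:3 b4:6 b5:6 b6:-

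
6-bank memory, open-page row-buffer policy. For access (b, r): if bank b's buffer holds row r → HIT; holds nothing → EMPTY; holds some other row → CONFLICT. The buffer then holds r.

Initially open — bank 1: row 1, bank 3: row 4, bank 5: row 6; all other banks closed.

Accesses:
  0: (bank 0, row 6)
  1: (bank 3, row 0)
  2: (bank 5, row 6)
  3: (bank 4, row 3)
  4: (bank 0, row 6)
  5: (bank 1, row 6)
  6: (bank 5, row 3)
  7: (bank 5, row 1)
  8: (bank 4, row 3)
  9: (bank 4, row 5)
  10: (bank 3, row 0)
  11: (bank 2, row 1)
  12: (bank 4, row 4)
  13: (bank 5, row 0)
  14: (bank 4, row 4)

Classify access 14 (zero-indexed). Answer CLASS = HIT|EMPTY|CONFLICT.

0: bank 0 row 6 — prev None → EMPTY
1: bank 3 row 0 — prev 4 → CONFLICT
2: bank 5 row 6 — prev 6 → HIT
3: bank 4 row 3 — prev None → EMPTY
4: bank 0 row 6 — prev 6 → HIT
5: bank 1 row 6 — prev 1 → CONFLICT
6: bank 5 row 3 — prev 6 → CONFLICT
7: bank 5 row 1 — prev 3 → CONFLICT
8: bank 4 row 3 — prev 3 → HIT
9: bank 4 row 5 — prev 3 → CONFLICT
10: bank 3 row 0 — prev 0 → HIT
11: bank 2 row 1 — prev None → EMPTY
12: bank 4 row 4 — prev 5 → CONFLICT
13: bank 5 row 0 — prev 1 → CONFLICT
14: bank 4 row 4 — prev 4 → HIT

CLASS = HIT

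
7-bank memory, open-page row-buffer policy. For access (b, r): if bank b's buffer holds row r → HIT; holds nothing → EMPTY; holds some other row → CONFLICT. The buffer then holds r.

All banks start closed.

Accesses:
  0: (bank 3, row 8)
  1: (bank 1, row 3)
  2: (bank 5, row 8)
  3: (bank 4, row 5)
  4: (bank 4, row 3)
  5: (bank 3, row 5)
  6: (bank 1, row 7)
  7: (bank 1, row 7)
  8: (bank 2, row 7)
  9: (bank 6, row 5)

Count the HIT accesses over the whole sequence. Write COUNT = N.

step 0: bank3 None->8 [EMPTY]
step 1: bank1 None->3 [EMPTY]
step 2: bank5 None->8 [EMPTY]
step 3: bank4 None->5 [EMPTY]
step 4: bank4 5->3 [CONFLICT]
step 5: bank3 8->5 [CONFLICT]
step 6: bank1 3->7 [CONFLICT]
step 7: bank1 7->7 [HIT]
step 8: bank2 None->7 [EMPTY]
step 9: bank6 None->5 [EMPTY]

COUNT = 1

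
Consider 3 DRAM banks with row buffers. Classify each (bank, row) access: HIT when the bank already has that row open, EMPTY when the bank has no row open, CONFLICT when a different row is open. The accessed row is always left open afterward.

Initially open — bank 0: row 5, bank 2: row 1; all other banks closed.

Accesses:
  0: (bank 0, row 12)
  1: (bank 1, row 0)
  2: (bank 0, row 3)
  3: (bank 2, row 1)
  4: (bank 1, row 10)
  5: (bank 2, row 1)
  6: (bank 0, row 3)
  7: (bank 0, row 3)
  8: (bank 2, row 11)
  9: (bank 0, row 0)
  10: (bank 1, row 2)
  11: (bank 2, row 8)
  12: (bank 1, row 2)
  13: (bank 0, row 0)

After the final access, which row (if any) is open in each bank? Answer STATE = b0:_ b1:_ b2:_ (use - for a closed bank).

STATE = b0:0 b1:2 b2:8

  [0] b0 r12: had r5 ⇒ C
  [1] b1 r0: no row ⇒ E
  [2] b0 r3: had r12 ⇒ C
  [3] b2 r1: had r1 ⇒ H
  [4] b1 r10: had r0 ⇒ C
  [5] b2 r1: had r1 ⇒ H
  [6] b0 r3: had r3 ⇒ H
  [7] b0 r3: had r3 ⇒ H
  [8] b2 r11: had r1 ⇒ C
  [9] b0 r0: had r3 ⇒ C
  [10] b1 r2: had r10 ⇒ C
  [11] b2 r8: had r11 ⇒ C
  [12] b1 r2: had r2 ⇒ H
  [13] b0 r0: had r0 ⇒ H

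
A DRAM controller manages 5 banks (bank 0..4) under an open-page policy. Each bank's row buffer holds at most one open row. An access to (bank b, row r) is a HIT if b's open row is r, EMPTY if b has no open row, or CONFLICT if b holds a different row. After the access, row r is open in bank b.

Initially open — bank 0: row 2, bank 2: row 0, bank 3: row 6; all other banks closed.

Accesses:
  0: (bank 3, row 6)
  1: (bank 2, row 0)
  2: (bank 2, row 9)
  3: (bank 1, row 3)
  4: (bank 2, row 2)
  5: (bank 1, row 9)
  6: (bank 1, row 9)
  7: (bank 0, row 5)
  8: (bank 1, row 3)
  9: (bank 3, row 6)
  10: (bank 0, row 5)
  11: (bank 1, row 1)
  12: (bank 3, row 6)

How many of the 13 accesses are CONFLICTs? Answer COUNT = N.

#0 (3,6) H  (was 6)
#1 (2,0) H  (was 0)
#2 (2,9) C  (was 0)
#3 (1,3) E
#4 (2,2) C  (was 9)
#5 (1,9) C  (was 3)
#6 (1,9) H  (was 9)
#7 (0,5) C  (was 2)
#8 (1,3) C  (was 9)
#9 (3,6) H  (was 6)
#10 (0,5) H  (was 5)
#11 (1,1) C  (was 3)
#12 (3,6) H  (was 6)

COUNT = 6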